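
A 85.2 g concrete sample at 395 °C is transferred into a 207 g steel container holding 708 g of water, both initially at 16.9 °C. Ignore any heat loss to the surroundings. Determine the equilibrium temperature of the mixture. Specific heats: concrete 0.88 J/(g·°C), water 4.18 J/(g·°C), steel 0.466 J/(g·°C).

T_f ≈ 26.0 °C

Net heat exchanged in the isolated system is zero:
85.2·0.88·(T − 395) + 708·4.18·(T − 16.9) + 207·0.466·(T − 16.9) = 0
74.98(T − 395) + 2959.4(T − 16.9) + 96.46(T − 16.9) = 0
(74.98 + 2959.4 + 96.46) T = 74.98·395 + 2959.4·16.9 + 96.46·16.9
T = 81260 / 3130.9 = 26 °C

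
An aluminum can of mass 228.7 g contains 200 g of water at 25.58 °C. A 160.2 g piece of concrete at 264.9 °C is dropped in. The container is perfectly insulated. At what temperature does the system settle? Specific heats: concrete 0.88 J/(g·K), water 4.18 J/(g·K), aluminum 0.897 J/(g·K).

T_f ≈ 54.1 °C

Let T be the final temperature. ΣQ_i = 0:
160.2·0.88·(T − 264.9) + 200·4.18·(T − 25.58) + 228.7·0.897·(T − 25.58) = 0
1182.1 T = 63977
T = 63977 / 1182.1 = 54.1 °C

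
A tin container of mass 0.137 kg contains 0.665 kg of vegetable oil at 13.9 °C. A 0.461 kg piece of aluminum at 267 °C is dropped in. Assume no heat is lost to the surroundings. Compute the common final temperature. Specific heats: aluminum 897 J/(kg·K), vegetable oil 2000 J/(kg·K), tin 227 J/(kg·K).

T_f ≈ 72.9 °C

Energy conservation, ΣQ = 0:
0.461*897*(T − 267) + 0.665*2000*(T − 13.9) + 0.137*227*(T − 13.9) = 0
(413.52 + 1330 + 31.1) T = 413.52*267 + 1330*13.9 + 31.1*13.9
T = 129328/1774.6 ≈ 72.88 °C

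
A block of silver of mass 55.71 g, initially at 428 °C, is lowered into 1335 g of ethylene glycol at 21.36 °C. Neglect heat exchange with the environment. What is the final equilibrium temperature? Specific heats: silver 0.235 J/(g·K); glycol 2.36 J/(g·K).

Heat lost by the silver equals heat gained by the glycol:
55.71·0.235·(428 − T) = 1335·2.36·(T − 21.36)
13.09(428 − T) = 3150.6(T − 21.36)
3163.7 T = 72900  ⇒  T ≈ 23.04 °C

T_f ≈ 23.0 °C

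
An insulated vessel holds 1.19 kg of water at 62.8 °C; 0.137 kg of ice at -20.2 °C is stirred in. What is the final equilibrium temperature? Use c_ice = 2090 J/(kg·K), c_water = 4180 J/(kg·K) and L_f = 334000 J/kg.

Heat gained plus heat lost sum to zero:
ice -20.2→0 °C: 0.137·2090·20.2 = 5783.9; latent heat to melt: 0.137·334000 = 45758; meltwater 0→T: 0.137·4180·T = 572.66 T; water: 4974.2(T − 62.8)
5546.9 T = 312380 − 51542 = 260838
T ≈ 47.02 °C. Since T > 0 °C, the all-ice-melts assumption holds.

T_f ≈ 47.0 °C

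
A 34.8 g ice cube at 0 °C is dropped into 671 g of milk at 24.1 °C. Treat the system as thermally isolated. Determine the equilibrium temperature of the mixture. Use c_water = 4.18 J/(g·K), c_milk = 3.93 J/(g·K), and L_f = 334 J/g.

Energy conservation, ΣQ = 0:
fusion: m_ice L_f = 34.8×334 = 11623; meltwater 0→T: 34.8×4.18×T = 145.46 T; milk: 2637(T − 24.1)
2782.5 T = 63552 − 11623 = 51929
T ≈ 18.66 °C — above 0 °C, consistent with complete melting.

T_f ≈ 18.7 °C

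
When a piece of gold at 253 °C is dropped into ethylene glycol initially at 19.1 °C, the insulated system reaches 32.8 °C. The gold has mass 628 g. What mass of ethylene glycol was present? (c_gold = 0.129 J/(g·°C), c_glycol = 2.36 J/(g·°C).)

Taking heat into each body as positive, Σ m c ΔT = 0:
628×0.129×(32.8 − 253) + m×2.36×(32.8 − 19.1) = 0
32.33 m = 17839
m = 17839/32.33 ≈ 551.7 g

m ≈ 552 g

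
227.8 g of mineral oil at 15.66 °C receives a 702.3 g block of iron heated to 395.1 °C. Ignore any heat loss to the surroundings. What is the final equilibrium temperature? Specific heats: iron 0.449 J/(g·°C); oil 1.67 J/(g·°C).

T_f = Σ m_i c_i T_i / Σ m_i c_i:
T_f = (315.33·395.1 + 380.43·15.66) / (315.33 + 380.43)
    = 130545 / 695.76 ≈ 187.63 °C

T_f ≈ 187.6 °C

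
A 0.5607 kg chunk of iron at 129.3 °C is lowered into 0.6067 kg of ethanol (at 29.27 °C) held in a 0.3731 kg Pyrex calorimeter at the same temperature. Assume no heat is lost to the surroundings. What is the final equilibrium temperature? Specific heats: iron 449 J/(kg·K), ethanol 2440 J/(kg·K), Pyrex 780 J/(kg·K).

Net heat exchanged in the isolated system is zero:
0.5607·449·(T − 129.3) + 0.6067·2440·(T − 29.27) + 0.3731·780·(T − 29.27) = 0
(251.75 + 1480.3 + 291.02) T = 251.75·129.3 + 1480.3·29.27 + 291.02·29.27
T = 84400/2023.1 ≈ 41.72 °C

T_f ≈ 41.7 °C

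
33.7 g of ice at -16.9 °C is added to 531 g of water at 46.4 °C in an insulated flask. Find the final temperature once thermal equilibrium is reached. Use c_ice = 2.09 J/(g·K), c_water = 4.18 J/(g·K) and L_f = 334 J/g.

T_f ≈ 38.4 °C

Energy conservation, ΣQ = 0:
warm ice to 0 °C: 33.7×2.09×(0 − (-16.9)) = 1190.3
  melt ice: 33.7×334 = 11256
  warm the meltwater: 140.87 T
  water cools: 531×4.18×(T − 46.4) = 2219.6(T − 46.4)
2360.4 T = 102989 − 12446 = 90542
T ≈ 38.36 °C (positive, so assuming full melt was valid).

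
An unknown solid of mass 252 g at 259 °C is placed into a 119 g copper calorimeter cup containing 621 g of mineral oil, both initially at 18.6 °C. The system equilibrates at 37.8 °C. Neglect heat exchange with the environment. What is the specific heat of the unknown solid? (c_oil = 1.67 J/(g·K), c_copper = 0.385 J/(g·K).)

Setting the total heat transfer to zero:
252×c×(37.8 − 259) + 621×1.67×(37.8 − 18.6) + 119×0.385×(37.8 − 18.6) = 0
-55742 c = -20791
c = -20791/-55742 ≈ 0.373 J/(g·K)

c ≈ 0.373 J/(g·K)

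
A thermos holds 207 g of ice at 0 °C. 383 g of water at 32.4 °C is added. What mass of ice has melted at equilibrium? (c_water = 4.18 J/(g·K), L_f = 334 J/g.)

m_melted ≈ 155 g

Cooling the water to 0 °C releases 383·4.18·32.4 = 51870 J.
Melting all 207 g of ice would need 207·334 = 69138 J.
That's not enough to melt it all — equilibrium is at 0 °C with ice remaining.
m_melt = 51870 / L_f = 155.3 g.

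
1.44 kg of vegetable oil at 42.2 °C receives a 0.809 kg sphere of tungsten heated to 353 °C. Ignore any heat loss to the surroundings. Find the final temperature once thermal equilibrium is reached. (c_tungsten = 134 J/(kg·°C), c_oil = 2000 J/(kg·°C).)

Net heat exchanged in the isolated system is zero:
0.809×134×(T − 353) + 1.44×2000×(T − 42.2) = 0
2988.4 T = 159803
T ≈ 53.47 °C

T_f ≈ 53.5 °C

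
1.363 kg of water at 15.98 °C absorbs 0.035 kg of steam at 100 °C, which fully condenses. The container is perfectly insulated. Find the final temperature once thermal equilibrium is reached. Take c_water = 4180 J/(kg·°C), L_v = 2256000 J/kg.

Heat gained plus heat lost sum to zero:
condense steam: −0.035·2256000 = −78960
  condensed water 100 °C→T: 146.3(T − 100)
  water warms: 1.363·4180·(T − 15.98) = 5697.3(T − 15.98)
5843.6 T = 78960 + 14630 + 91043 = 184633
T ≈ 31.60 °C — below 100 °C, confirming all the steam condensed.

T_f ≈ 31.6 °C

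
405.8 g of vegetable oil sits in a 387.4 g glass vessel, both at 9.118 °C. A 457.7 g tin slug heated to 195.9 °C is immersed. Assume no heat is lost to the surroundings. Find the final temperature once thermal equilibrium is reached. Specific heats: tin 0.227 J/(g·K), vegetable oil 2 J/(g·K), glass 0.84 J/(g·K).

Taking heat into each body as positive, Σ m c ΔT = 0:
457.7*0.227*(T − 195.9) + 405.8*2*(T − 9.118) + 387.4*0.84*(T − 9.118) = 0
(103.9 + 811.6 + 325.42) T = 103.9*195.9 + 811.6*9.118 + 325.42*9.118
T ≈ 24.76 °C

T_f ≈ 24.8 °C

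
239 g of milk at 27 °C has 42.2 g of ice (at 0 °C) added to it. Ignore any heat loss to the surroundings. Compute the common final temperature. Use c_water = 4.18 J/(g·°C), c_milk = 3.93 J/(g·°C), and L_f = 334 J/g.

T_f ≈ 10.1 °C

Sum of m c ΔT and latent-heat terms is zero:
fusion: m_ice L_f = 42.2·334 = 14095; meltwater 0→T: 42.2·4.18·T = 176.4 T; milk cools: 239·3.93·(T − 27) = 939.27(T − 27)
1115.7 T = 25360 − 14095 = 11265
T ≈ 10.10 °C. Since T > 0 °C, the all-ice-melts assumption holds.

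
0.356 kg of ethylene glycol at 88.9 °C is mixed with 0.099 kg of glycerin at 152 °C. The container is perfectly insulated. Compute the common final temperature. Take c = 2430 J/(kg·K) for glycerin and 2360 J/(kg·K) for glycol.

Set heat shed by the hot body equal to heat absorbed by the cold body:
0.099*2430*(152 − T) = 0.356*2360*(T − 88.9)
240.57(152 − T) = 840.16(T − 88.9)
1080.7 T = 111257  ⇒  T ≈ 102.95 °C

T_f ≈ 102.9 °C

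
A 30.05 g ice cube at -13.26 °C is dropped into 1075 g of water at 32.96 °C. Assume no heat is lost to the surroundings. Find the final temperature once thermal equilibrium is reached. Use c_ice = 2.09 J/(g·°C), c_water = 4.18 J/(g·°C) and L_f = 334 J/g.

T_f ≈ 29.7 °C

Net heat exchanged in the isolated system is zero:
ice -13.26→0 °C: 30.05·2.09·13.26 = 832.79; melt ice: 30.05·334 = 10037; warm the meltwater: 125.61 T; water cools: 1075·4.18·(T − 32.96) = 4493.5(T − 32.96)
4619.1 T = 148106 − 10869 = 137236
T ≈ 29.71 °C. Since T > 0 °C, the all-ice-melts assumption holds.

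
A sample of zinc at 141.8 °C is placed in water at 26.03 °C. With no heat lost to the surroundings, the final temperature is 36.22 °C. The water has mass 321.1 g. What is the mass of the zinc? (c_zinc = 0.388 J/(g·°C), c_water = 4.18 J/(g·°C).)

m ≈ 334 g

Heat gained plus heat lost sum to zero:
m·0.388·(36.22 − 141.8) + 321.1·4.18·(36.22 − 26.03) = 0
-40.97 m = -13677
m = -13677/-40.97 ≈ 333.9 g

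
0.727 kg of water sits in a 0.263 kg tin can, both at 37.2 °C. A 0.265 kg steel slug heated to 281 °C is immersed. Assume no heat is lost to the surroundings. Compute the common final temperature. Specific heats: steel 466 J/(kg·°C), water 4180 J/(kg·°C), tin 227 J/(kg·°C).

T_f ≈ 46.5 °C

Net heat exchanged in the isolated system is zero:
0.265×466×(T − 281) + 0.727×4180×(T − 37.2) + 0.263×227×(T − 37.2) = 0
123.49(T − 281) + 3038.9(T − 37.2) + 59.7(T − 37.2) = 0
3222.1 T = 149967
T ≈ 46.54 °C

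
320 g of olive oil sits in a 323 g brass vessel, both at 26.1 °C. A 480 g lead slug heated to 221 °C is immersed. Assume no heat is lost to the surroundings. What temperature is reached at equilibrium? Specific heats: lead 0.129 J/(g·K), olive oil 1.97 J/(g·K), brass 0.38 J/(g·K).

Taking heat into each body as positive, Σ m c ΔT = 0:
480*0.129*(T − 221) + 320*1.97*(T − 26.1) + 323*0.38*(T − 26.1) = 0
61.92(T − 221) + 630.4(T − 26.1) + 122.74(T − 26.1) = 0
815.06 T = 33341
T = 33341/815.06 ≈ 40.91 °C

T_f ≈ 40.9 °C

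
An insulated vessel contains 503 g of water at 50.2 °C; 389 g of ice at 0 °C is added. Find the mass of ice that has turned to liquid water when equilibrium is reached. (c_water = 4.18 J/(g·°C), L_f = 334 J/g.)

m_melted ≈ 316 g

Water can give up m c ΔT = 503×4.18×50.2 = 105548 J before reaching 0 °C.
Melting all 389 g of ice would need 389×334 = 129926 J.
105548 J < 129926 J, so only part of the ice melts and the system sits at 0 °C.
m_melted×334 = 105548  ⇒  m_melted ≈ 316 g.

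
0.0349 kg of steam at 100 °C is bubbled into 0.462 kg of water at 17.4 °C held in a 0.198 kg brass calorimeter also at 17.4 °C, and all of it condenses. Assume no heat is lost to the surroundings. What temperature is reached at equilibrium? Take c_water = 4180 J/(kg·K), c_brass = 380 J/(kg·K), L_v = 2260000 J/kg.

T_f ≈ 59.6 °C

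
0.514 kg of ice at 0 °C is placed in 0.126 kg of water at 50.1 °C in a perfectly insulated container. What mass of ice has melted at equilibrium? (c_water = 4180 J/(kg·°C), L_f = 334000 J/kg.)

m_melted ≈ 0.079 kg

Heat available from the water dropping to 0 °C: 0.126×4180×50.1 = 26387 J.
Melting all 0.514 kg of ice would need 0.514×334000 = 171676 J.
26387 J < 171676 J, so only part of the ice melts and the system sits at 0 °C.
m_melt = 26387 / L_f = 0.079 kg.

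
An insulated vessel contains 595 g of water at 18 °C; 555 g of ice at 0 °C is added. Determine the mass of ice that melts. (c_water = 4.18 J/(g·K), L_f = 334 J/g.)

Water can give up m c ΔT = 595×4.18×18 = 44768 J before reaching 0 °C.
Fully melting the ice requires m_ice L_f = 555×334 = 185370 J.
Since 44768 < 185370 J, not all the ice melts; equilibrium is at 0 °C.
m_melt = 44768 / L_f = 134 g.

m_melted ≈ 134 g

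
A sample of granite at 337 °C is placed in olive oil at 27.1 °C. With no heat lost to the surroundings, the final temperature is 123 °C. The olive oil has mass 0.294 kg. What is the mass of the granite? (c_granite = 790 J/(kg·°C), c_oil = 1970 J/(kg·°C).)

Heat gained plus heat lost sum to zero:
m×790×(123 − 337) + 0.294×1970×(123 − 27.1) = 0
-169060 m = -55543
m = -55543/-169060 ≈ 0.3285 kg

m ≈ 0.329 kg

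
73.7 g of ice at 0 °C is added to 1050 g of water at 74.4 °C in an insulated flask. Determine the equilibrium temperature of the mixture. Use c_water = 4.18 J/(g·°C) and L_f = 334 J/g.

Energy balance with sensible and latent terms:
fusion: m_ice L_f = 73.7·334 = 24616
  warm the meltwater: 308.07 T
  water: 4389(T − 74.4)
4697.1 T = 326542 − 24616 = 301926
T ≈ 64.28 °C. Since T > 0 °C, the all-ice-melts assumption holds.

T_f ≈ 64.3 °C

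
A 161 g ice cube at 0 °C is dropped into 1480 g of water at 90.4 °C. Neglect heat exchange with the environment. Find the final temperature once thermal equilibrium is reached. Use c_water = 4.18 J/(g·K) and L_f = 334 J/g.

Taking heat into each body as positive, Σ m c ΔT = 0:
melt ice: 161·334 = 53774
  meltwater 0→T: 161·4.18·T = 672.98 T
  water: 6186.4(T − 90.4)
6859.4 T = 559251 − 53774 = 505477
T ≈ 73.69 °C — above 0 °C, consistent with complete melting.

T_f ≈ 73.7 °C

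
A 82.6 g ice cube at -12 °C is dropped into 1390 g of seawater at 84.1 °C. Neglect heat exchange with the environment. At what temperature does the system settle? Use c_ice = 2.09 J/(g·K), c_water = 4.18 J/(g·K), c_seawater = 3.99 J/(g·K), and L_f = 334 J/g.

T_f ≈ 74.1 °C

Heat gained plus heat lost sum to zero:
ice -12→0 °C: 82.6·2.09·12 = 2071.6; fusion: m_ice L_f = 82.6·334 = 27588; warm the meltwater: 345.27 T; seawater cools: 1390·3.99·(T − 84.1) = 5546.1(T − 84.1)
5891.4 T = 466427 − 29660 = 436767
T ≈ 74.14 °C. Since T > 0 °C, the all-ice-melts assumption holds.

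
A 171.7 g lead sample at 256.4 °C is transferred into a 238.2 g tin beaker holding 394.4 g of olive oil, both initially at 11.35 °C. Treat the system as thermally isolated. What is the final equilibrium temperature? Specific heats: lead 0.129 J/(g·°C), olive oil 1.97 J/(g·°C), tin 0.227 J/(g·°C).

Net heat exchanged in the isolated system is zero:
171.7×0.129×(T − 256.4) + 394.4×1.97×(T − 11.35) + 238.2×0.227×(T − 11.35) = 0
(22.15 + 776.97 + 54.07) T = 22.15×256.4 + 776.97×11.35 + 54.07×11.35
T ≈ 17.71 °C

T_f ≈ 17.7 °C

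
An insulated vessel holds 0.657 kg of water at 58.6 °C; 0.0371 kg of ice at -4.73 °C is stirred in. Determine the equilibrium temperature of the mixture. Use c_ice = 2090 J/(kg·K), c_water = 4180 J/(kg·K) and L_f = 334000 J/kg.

Conservation of energy gives ΣQ = 0:
warm ice to 0 °C: 0.0371×2090×(0 − (-4.73)) = 366.76
  fusion: m_ice L_f = 0.0371×334000 = 12391
  meltwater 0→T: 0.0371×4180×T = 155.08 T
  water cools: 0.657×4180×(T − 58.6) = 2746.3(T − 58.6)
2901.3 T = 160931 − 12758 = 148173
T ≈ 51.07 °C — above 0 °C, consistent with complete melting.

T_f ≈ 51.1 °C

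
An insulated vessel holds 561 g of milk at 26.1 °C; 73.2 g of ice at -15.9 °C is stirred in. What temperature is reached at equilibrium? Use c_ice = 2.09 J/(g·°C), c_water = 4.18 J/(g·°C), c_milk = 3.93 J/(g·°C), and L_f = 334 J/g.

T_f ≈ 12.2 °C

Setting the total heat transfer to zero:
warm ice to 0 °C: 73.2·2.09·(0 − (-15.9)) = 2432.5; latent heat to melt: 73.2·334 = 24449; warm the meltwater: 305.98 T; milk cools: 561·3.93·(T − 26.1) = 2204.7(T − 26.1)
2510.7 T = 57543 − 26881 = 30662
T ≈ 12.21 °C (positive, so assuming full melt was valid).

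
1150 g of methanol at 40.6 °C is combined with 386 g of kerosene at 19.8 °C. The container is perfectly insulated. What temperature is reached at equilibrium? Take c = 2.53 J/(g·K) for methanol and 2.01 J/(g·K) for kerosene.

T_f ≈ 36.2 °C

With ΣQ=0 the equilibrium temperature is the m·c-weighted mean:
T_f = (2909.5*40.6 + 775.86*19.8) / (2909.5 + 775.86)
    = 133488 / 3685.4 ≈ 36.22 °C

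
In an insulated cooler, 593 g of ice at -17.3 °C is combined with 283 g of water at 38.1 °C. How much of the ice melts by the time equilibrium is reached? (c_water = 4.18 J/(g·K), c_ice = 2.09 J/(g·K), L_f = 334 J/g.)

m_melted ≈ 70.7 g

Cooling the water to 0 °C releases 283×4.18×38.1 = 45070 J.
Warming the ice to 0 °C takes 593×2.09×17.3 = 21441 J, leaving 23629 J for melting.
Melting all 593 g of ice would need 593×334 = 198062 J.
That's not enough to melt it all — equilibrium is at 0 °C with ice remaining.
m_melt = 23629 / L_f = 70.75 g.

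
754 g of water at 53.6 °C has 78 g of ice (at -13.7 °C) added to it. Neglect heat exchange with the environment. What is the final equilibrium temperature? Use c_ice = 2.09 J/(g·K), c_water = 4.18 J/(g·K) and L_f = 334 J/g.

Setting the total heat transfer to zero:
ice -13.7→0 °C: 78·2.09·13.7 = 2233.4
  melt ice: 78·334 = 26052
  meltwater 0→T: 78·4.18·T = 326.04 T
  water cools: 754·4.18·(T − 53.6) = 3151.7(T − 53.6)
3477.8 T = 168932 − 28285 = 140647
T ≈ 40.44 °C (positive, so assuming full melt was valid).

T_f ≈ 40.4 °C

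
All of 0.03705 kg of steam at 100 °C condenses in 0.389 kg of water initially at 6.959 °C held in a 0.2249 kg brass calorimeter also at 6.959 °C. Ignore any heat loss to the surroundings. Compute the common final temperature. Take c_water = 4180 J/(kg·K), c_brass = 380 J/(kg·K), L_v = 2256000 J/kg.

T_f ≈ 59.5 °C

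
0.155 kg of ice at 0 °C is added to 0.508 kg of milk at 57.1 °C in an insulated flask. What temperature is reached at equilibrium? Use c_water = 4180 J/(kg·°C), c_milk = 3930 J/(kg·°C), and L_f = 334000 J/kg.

Heat gained plus heat lost sum to zero:
fusion: m_ice L_f = 0.155×334000 = 51770
  meltwater 0→T: 0.155×4180×T = 647.9 T
  milk: 1996.4(T − 57.1)
2644.3 T = 113997 − 51770 = 62227
T ≈ 23.53 °C — above 0 °C, consistent with complete melting.

T_f ≈ 23.5 °C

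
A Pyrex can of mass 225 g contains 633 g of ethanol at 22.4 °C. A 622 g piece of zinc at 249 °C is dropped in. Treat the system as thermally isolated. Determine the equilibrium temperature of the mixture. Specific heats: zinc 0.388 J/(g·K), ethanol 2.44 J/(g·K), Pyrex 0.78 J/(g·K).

Taking heat into each body as positive, Σ m c ΔT = 0:
622*0.388*(T − 249) + 633*2.44*(T − 22.4) + 225*0.78*(T − 22.4) = 0
1961.4 T = 98621
T = 98621/1961.4 ≈ 50.28 °C

T_f ≈ 50.3 °C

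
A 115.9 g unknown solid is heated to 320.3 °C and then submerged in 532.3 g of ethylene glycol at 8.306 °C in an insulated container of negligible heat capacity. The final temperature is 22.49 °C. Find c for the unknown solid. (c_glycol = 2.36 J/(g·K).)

Heat lost by the unknown solid = heat gained by the glycol:
115.9×c×(320.3 − 22.49) = 532.3×2.36×(22.49 − 8.306)
34516 c = 17818  ⇒  c ≈ 0.5162 J/(g·K)

c ≈ 0.516 J/(g·K)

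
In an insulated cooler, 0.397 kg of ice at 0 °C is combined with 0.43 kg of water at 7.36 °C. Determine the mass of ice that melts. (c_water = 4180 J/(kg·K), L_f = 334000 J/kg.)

Cooling the water to 0 °C releases 0.43×4180×7.36 = 13229 J.
To melt every bit of ice: 0.397×334000 = 132598 J.
13229 J < 132598 J, so only part of the ice melts and the system sits at 0 °C.
m_melt = 13229 / L_f = 0.03961 kg.

m_melted ≈ 0.0396 kg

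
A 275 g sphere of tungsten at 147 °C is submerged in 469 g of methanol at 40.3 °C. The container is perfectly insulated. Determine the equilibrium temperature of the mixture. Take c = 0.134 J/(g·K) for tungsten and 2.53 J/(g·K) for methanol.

Net heat exchanged in the isolated system is zero:
275*0.134*(T − 147) + 469*2.53*(T − 40.3) = 0
(36.85 + 1186.6) T = 36.85*147 + 1186.6*40.3
T ≈ 43.51 °C

T_f ≈ 43.5 °C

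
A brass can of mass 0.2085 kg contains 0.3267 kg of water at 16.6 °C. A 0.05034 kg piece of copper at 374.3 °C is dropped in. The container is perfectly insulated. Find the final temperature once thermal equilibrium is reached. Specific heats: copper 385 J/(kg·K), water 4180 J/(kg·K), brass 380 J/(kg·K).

With ΣQ=0 the equilibrium temperature is the m·c-weighted mean:
T_f = (19.38*374.3 + 1365.6*16.6 + 79.23*16.6) / (19.38 + 1365.6 + 79.23)
    = 31239 / 1464.2 ≈ 21.33 °C

T_f ≈ 21.3 °C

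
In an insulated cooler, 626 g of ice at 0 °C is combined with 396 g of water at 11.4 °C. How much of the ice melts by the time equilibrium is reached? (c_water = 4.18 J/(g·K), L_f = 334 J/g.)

m_melted ≈ 56.5 g

Heat available from the water dropping to 0 °C: 396×4.18×11.4 = 18870 J.
Melting all 626 g of ice would need 626×334 = 209084 J.
Since 18870 < 209084 J, not all the ice melts; equilibrium is at 0 °C.
m_melted×334 = 18870  ⇒  m_melted ≈ 56.5 g.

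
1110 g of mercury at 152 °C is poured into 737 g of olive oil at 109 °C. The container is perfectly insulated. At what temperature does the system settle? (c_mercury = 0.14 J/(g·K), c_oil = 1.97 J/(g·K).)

T_f = Σ m_i c_i T_i / Σ m_i c_i:
T_f = (155.4*152 + 1451.9*109) / (155.4 + 1451.9)
    = 181877 / 1607.3 ≈ 113.16 °C

T_f ≈ 113.2 °C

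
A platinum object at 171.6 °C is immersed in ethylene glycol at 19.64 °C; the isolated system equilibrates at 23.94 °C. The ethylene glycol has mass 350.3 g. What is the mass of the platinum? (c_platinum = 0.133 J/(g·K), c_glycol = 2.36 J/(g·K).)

Taking heat into each body as positive, Σ m c ΔT = 0:
m×0.133×(23.94 − 171.6) + 350.3×2.36×(23.94 − 19.64) = 0
-19.64 m = -3554.8
m = -3554.8/-19.64 ≈ 181 g

m ≈ 181 g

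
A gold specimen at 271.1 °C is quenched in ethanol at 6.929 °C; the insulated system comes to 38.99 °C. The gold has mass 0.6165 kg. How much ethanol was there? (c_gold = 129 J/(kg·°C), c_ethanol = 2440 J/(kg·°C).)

Heat lost by the gold = heat gained by the ethanol:
0.6165·129·(271.1 − 38.99) = m·2440·(38.99 − 6.929)
78229 m = 18459  ⇒  m ≈ 0.236 kg

m ≈ 0.236 kg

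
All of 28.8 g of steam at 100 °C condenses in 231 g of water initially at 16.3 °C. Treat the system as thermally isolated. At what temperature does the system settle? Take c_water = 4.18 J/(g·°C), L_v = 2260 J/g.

Heat gained plus heat lost sum to zero:
latent heat released on condensation: 28.8×2260 = 65088
  condensed water 100 °C→T: 120.38(T − 100)
  water warms: 231×4.18×(T − 16.3) = 965.58(T − 16.3)
1086 T = 65088 + 12038 + 15739 = 92865
T ≈ 85.51 °C, under the boiling point, so the assumption holds.

T_f ≈ 85.5 °C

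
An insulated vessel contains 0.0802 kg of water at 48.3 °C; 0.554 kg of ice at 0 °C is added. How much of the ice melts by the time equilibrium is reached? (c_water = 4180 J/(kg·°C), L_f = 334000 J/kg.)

m_melted ≈ 0.0485 kg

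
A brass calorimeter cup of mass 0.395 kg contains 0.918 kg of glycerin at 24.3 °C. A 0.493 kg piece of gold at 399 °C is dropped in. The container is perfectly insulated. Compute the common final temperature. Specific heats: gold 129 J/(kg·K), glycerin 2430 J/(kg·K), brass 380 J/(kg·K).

Taking heat into each body as positive, Σ m c ΔT = 0:
0.493·129·(T − 399) + 0.918·2430·(T − 24.3) + 0.395·380·(T − 24.3) = 0
2444.4 T = 83230
T = 83230 / 2444.4 = 34 °C

T_f ≈ 34.0 °C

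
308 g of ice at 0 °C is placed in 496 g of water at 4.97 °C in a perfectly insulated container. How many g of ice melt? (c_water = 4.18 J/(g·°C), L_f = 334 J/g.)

m_melted ≈ 30.9 g

Heat available from the water dropping to 0 °C: 496·4.18·4.97 = 10304 J.
Fully melting the ice requires m_ice L_f = 308·334 = 102872 J.
Since 10304 < 102872 J, not all the ice melts; equilibrium is at 0 °C.
m_melted·334 = 10304  ⇒  m_melted ≈ 30.85 g.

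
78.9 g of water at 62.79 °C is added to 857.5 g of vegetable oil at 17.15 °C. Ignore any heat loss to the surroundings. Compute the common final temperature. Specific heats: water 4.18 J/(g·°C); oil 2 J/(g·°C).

T_f ≈ 24.5 °C

T_f = Σ m_i c_i T_i / Σ m_i c_i:
T_f = (329.8*62.79 + 1715*17.15) / (329.8 + 1715)
    = 50121 / 2044.8 ≈ 24.51 °C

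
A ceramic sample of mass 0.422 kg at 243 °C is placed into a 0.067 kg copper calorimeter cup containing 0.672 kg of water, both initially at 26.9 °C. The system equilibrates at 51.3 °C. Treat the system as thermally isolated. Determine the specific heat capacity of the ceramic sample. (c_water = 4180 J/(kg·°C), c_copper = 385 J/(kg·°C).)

Taking heat into each body as positive, Σ m c ΔT = 0:
0.422·c·(51.3 − 243) + 0.672·4180·(51.3 − 26.9) + 0.067·385·(51.3 − 26.9) = 0
-80.9 c = -69168
c = -69168/-80.9 ≈ 855 J/(kg·°C)

c ≈ 855 J/(kg·°C)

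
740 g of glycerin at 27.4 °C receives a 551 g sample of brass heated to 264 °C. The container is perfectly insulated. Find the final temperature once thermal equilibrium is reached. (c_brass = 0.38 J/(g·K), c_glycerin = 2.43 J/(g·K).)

T_f ≈ 52.1 °C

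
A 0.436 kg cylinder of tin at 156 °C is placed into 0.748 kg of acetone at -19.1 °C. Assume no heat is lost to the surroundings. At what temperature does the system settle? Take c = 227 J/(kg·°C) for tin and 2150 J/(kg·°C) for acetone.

Energy conservation, ΣQ = 0:
0.436·227·(T − 156) + 0.748·2150·(T − (-19.1)) = 0
98.97(T − 156) + 1608.2(T − (-19.1)) = 0
(98.97 + 1608.2) T = 98.97·156 + 1608.2·(-19.1)
T = -15277 / 1707.2 = -8.95 °C

T_f ≈ -8.9 °C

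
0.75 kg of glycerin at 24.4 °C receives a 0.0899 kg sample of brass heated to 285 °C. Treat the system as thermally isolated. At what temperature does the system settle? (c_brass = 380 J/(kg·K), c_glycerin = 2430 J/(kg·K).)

T_f ≈ 29.2 °C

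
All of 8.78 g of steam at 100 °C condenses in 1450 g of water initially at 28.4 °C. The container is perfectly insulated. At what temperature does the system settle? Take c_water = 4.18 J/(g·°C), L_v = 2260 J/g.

Energy balance with sensible and latent terms:
steam→water at 100 °C releases m L_v = 8.78·2260 = 19843
  condensed water 100 °C→T: 36.7(T − 100)
  water warms: 1450·4.18·(T − 28.4) = 6061(T − 28.4)
6097.7 T = 19843 + 3670 + 172132 = 195645
T ≈ 32.09 °C — below 100 °C, confirming all the steam condensed.

T_f ≈ 32.1 °C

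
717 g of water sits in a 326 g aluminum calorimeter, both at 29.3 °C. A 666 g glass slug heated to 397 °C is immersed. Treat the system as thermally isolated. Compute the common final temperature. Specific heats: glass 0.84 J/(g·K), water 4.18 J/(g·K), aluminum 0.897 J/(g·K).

T_f ≈ 82.7 °C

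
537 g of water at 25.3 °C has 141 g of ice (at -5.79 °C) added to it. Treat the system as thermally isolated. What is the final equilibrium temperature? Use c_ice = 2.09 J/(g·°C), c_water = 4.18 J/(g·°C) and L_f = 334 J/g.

Energy balance with sensible and latent terms:
warm ice to 0 °C: 141·2.09·(0 − (-5.79)) = 1706.3; melt ice: 141·334 = 47094; warm the meltwater: 589.38 T; water cools: 537·4.18·(T − 25.3) = 2244.7(T − 25.3)
2834 T = 56790 − 48800 = 7989.6
T ≈ 2.82 °C (positive, so assuming full melt was valid).

T_f ≈ 2.8 °C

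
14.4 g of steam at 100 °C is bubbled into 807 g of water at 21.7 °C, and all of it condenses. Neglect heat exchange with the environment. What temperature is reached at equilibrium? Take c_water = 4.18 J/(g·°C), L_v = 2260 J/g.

Heat gained plus heat lost sum to zero:
steam→water at 100 °C releases m L_v = 14.4×2260 = 32544
  condensate cools 100→T: 14.4×4.18×(T − 100) = 60.19(T − 100)
  original water: 3373.3(T − 21.7)
3433.5 T = 32544 + 6019.2 + 73200 = 111763
T ≈ 32.55 °C (< 100 °C, so full condensation is consistent).

T_f ≈ 32.6 °C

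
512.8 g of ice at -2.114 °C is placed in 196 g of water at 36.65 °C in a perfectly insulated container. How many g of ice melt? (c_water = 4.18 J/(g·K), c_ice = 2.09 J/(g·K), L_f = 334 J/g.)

Heat available from the water dropping to 0 °C: 196×4.18×36.65 = 30027 J.
Warming the ice to 0 °C takes 512.8×2.09×2.114 = 2265.7 J, leaving 27761 J for melting.
To melt every bit of ice: 512.8×334 = 171275 J.
That's not enough to melt it all — equilibrium is at 0 °C with ice remaining.
m_melted×334 = 27761  ⇒  m_melted ≈ 83.12 g.

m_melted ≈ 83.1 g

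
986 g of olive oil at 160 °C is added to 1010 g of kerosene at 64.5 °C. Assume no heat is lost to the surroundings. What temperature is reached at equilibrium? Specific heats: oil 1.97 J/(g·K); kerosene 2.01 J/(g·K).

T_f ≈ 111.2 °C

Heat gained plus heat lost sum to zero:
986·1.97·(T − 160) + 1010·2.01·(T − 64.5) = 0
3972.5 T = 441729
T = 441729 / 3972.5 = 111 °C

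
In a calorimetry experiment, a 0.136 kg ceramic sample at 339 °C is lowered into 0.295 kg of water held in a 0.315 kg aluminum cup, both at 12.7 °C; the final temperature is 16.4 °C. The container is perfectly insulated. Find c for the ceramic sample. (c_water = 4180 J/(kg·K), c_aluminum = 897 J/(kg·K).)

c ≈ 128 J/(kg·K)

Net heat exchanged in the isolated system is zero:
0.136×c×(16.4 − 339) + 0.295×4180×(16.4 − 12.7) + 0.315×897×(16.4 − 12.7) = 0
-43.87 c = -5607.9
c = -5607.9/-43.87 ≈ 127.8 J/(kg·K)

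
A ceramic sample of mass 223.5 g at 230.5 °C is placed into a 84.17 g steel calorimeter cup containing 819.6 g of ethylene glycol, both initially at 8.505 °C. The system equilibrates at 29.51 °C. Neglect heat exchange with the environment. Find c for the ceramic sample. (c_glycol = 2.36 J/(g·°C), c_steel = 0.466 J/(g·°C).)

c ≈ 0.923 J/(g·°C)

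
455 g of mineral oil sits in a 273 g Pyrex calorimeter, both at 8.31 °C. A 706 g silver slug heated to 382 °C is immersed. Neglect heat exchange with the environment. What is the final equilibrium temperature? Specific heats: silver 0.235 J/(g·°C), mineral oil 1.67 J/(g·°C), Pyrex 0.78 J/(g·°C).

T_f ≈ 62.8 °C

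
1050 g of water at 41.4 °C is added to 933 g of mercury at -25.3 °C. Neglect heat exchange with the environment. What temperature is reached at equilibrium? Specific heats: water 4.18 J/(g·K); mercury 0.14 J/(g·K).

Net heat exchanged in the isolated system is zero:
1050·4.18·(T − 41.4) + 933·0.14·(T − (-25.3)) = 0
(4389 + 130.62) T = 4389·41.4 + 130.62·(-25.3)
T ≈ 39.47 °C

T_f ≈ 39.5 °C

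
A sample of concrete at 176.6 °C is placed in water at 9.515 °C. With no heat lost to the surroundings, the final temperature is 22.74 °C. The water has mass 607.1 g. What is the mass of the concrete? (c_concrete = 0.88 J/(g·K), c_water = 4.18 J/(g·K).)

Heat lost by the concrete = heat gained by the water:
m·0.88·(176.6 − 22.74) = 607.1·4.18·(22.74 − 9.515)
135.4 m = 33561  ⇒  m ≈ 247.9 g

m ≈ 248 g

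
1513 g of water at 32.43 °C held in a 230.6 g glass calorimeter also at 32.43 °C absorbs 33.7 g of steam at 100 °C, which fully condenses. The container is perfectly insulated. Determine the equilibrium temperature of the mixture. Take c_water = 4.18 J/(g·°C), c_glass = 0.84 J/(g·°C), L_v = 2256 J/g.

Let T be the final temperature. ΣQ_i = 0:
steam→water at 100 °C releases m L_v = 33.7×2256 = 76027; condensed water 100 °C→T: 140.87(T − 100); water warms: 1513×4.18×(T − 32.43) = 6324.3(T − 32.43); glass cup: 230.6×0.84×(T − 32.43) = 193.7(T − 32.43)
6658.9 T = 76027 + 14087 + 211380 = 301494
T ≈ 45.28 °C — below 100 °C, confirming all the steam condensed.

T_f ≈ 45.3 °C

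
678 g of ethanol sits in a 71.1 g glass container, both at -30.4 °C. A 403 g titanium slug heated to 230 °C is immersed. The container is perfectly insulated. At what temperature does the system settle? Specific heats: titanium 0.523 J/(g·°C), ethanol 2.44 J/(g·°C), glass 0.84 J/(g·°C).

Taking heat into each body as positive, Σ m c ΔT = 0:
403·0.523·(T − 230) + 678·2.44·(T − (-30.4)) + 71.1·0.84·(T − (-30.4)) = 0
210.77(T − 230) + 1654.3(T − (-30.4)) + 59.72(T − (-30.4)) = 0
(210.77 + 1654.3 + 59.72) T = 210.77·230 + 1654.3·(-30.4) + 59.72·(-30.4)
T = -3630.1/1924.8 ≈ -1.89 °C

T_f ≈ -1.9 °C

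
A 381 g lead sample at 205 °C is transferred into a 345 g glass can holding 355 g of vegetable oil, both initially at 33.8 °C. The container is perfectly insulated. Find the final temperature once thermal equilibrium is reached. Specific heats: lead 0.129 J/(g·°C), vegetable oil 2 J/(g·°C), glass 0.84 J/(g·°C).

Heat gained plus heat lost sum to zero:
381*0.129*(T − 205) + 355*2*(T − 33.8) + 345*0.84*(T − 33.8) = 0
(49.15 + 710 + 289.8) T = 49.15*205 + 710*33.8 + 289.8*33.8
T ≈ 41.82 °C

T_f ≈ 41.8 °C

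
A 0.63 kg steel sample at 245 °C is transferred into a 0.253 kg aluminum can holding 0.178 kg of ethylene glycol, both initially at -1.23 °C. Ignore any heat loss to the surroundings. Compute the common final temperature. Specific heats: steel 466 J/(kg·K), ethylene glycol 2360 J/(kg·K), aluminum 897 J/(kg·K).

T_f ≈ 75.6 °C

Taking heat into each body as positive, Σ m c ΔT = 0:
0.63×466×(T − 245) + 0.178×2360×(T − (-1.23)) + 0.253×897×(T − (-1.23)) = 0
293.58(T − 245) + 420.08(T − (-1.23)) + 226.94(T − (-1.23)) = 0
(293.58 + 420.08 + 226.94) T = 293.58×245 + 420.08×(-1.23) + 226.94×(-1.23)
T ≈ 75.62 °C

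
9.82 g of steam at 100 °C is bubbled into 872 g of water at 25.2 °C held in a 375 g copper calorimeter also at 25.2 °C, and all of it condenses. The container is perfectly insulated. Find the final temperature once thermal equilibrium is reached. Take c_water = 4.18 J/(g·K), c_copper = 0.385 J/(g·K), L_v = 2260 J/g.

Sum of m c ΔT and latent-heat terms is zero:
steam→water at 100 °C releases m L_v = 9.82×2260 = 22193
  condensate cools 100→T: 9.82×4.18×(T − 100) = 41.05(T − 100)
  water warms: 872×4.18×(T − 25.2) = 3645(T − 25.2)
  copper cup: 375×0.385×(T − 25.2) = 144.38(T − 25.2)
3830.4 T = 22193 + 4104.8 + 95491 = 121789
T ≈ 31.80 °C (< 100 °C, so full condensation is consistent).

T_f ≈ 31.8 °C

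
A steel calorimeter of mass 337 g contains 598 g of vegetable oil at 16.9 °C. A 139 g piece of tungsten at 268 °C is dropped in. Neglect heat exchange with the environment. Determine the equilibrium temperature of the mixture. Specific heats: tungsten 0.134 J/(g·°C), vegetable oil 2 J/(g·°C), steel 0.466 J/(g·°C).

T_f ≈ 20.3 °C

Net heat exchanged in the isolated system is zero:
139·0.134·(T − 268) + 598·2·(T − 16.9) + 337·0.466·(T − 16.9) = 0
18.63(T − 268) + 1196(T − 16.9) + 157.04(T − 16.9) = 0
1371.7 T = 27858
T = 27858/1371.7 ≈ 20.31 °C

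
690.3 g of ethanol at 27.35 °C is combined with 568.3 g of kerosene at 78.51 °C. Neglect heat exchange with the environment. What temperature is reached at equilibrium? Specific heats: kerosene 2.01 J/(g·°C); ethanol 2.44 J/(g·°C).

T_f ≈ 48.0 °C

Net heat exchanged in the isolated system is zero:
568.3×2.01×(T − 78.51) + 690.3×2.44×(T − 27.35) = 0
1142.3(T − 78.51) + 1684.3(T − 27.35) = 0
(1142.3 + 1684.3) T = 1142.3×78.51 + 1684.3×27.35
T = 135747/2826.6 ≈ 48.02 °C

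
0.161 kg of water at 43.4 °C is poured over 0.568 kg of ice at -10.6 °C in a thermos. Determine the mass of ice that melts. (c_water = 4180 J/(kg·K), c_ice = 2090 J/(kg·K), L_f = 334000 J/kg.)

m_melted ≈ 0.0498 kg

Water can give up m c ΔT = 0.161·4180·43.4 = 29207 J before reaching 0 °C.
Of that, 0.568·2090·10.6 = 12583 J goes to bring the ice to 0 °C, leaving 16624 J.
Melting all 0.568 kg of ice would need 0.568·334000 = 189712 J.
Since 16624 < 189712 J, not all the ice melts; equilibrium is at 0 °C.
m_melt = 16624 / L_f = 0.04977 kg.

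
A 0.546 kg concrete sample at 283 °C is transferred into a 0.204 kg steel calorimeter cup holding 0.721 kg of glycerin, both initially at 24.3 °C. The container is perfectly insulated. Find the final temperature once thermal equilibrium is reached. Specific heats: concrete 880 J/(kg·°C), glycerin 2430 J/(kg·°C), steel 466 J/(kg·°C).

T_f ≈ 77.7 °C

Taking heat into each body as positive, Σ m c ΔT = 0:
0.546·880·(T − 283) + 0.721·2430·(T − 24.3) + 0.204·466·(T − 24.3) = 0
480.48(T − 283) + 1752(T − 24.3) + 95.06(T − 24.3) = 0
2327.6 T = 180860
T = 180860/2327.6 ≈ 77.70 °C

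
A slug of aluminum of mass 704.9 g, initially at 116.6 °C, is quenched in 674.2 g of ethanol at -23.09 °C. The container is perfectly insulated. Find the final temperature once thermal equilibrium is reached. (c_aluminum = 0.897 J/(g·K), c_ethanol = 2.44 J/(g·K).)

Taking heat into each body as positive, Σ m c ΔT = 0:
704.9×0.897×(T − 116.6) + 674.2×2.44×(T − (-23.09)) = 0
632.3(T − 116.6) + 1645(T − (-23.09)) = 0
2277.3 T = 35741
T = 35741 / 2277.3 = 15.7 °C

T_f ≈ 15.7 °C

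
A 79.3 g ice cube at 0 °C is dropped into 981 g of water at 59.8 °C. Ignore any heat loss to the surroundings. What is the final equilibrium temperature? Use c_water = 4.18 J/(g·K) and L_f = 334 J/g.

Sum of m c ΔT and latent-heat terms is zero:
latent heat to melt: 79.3×334 = 26486; meltwater 0→T: 79.3×4.18×T = 331.47 T; water: 4100.6(T − 59.8)
4432.1 T = 245215 − 26486 = 218728
T ≈ 49.35 °C (positive, so assuming full melt was valid).

T_f ≈ 49.4 °C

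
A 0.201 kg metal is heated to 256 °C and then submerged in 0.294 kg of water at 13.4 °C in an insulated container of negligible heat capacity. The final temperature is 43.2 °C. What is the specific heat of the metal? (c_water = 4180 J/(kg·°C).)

c ≈ 856 J/(kg·°C)

Heat lost by the metal = heat gained by the water:
0.201·c·(256 − 43.2) = 0.294·4180·(43.2 − 13.4)
42.77 c = 36622  ⇒  c ≈ 856.2 J/(kg·°C)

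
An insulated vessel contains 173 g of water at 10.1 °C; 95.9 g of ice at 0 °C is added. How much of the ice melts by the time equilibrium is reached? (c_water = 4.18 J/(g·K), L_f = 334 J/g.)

m_melted ≈ 21.9 g

Cooling the water to 0 °C releases 173·4.18·10.1 = 7303.7 J.
Melting all 95.9 g of ice would need 95.9·334 = 32031 J.
That's not enough to melt it all — equilibrium is at 0 °C with ice remaining.
m_melt = 7303.7 / L_f = 21.87 g.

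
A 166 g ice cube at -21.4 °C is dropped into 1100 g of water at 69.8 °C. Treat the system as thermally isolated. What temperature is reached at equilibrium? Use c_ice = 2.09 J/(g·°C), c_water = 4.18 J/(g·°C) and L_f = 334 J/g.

Energy conservation, ΣQ = 0:
warm ice to 0 °C: 166×2.09×(0 − (-21.4)) = 7424.5
  fusion: m_ice L_f = 166×334 = 55444
  meltwater 0→T: 166×4.18×T = 693.88 T
  water: 4598(T − 69.8)
5291.9 T = 320940 − 62869 = 258072
T ≈ 48.77 °C — above 0 °C, consistent with complete melting.

T_f ≈ 48.8 °C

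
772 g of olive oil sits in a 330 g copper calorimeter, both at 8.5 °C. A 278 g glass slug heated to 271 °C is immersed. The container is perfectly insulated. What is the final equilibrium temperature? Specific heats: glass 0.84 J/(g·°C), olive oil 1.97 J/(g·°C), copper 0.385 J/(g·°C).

T_f ≈ 41.1 °C

Setting the total heat transfer to zero:
278×0.84×(T − 271) + 772×1.97×(T − 8.5) + 330×0.385×(T − 8.5) = 0
233.52(T − 271) + 1520.8(T − 8.5) + 127.05(T − 8.5) = 0
1881.4 T = 77291
T ≈ 41.08 °C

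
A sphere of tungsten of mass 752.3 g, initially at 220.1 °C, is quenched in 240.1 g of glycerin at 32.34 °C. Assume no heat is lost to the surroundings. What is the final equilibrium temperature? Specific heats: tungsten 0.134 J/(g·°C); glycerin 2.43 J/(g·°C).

T_f = Σ m_i c_i T_i / Σ m_i c_i:
T_f = (100.81·220.1 + 583.44·32.34) / (100.81 + 583.44)
    = 41056 / 684.25 ≈ 60.00 °C

T_f ≈ 60.0 °C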